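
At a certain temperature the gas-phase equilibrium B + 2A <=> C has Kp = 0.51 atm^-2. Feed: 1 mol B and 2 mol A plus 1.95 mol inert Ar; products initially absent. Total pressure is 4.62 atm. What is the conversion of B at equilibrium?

Basis: 1 mol B initially; let X = conversion of B. Extent ξ = X.
Moles: n_B = 1 − X; n_A = 2 − 2X; n_C = X; n_I = 1.95 (inert).
n_T = Σnᵢ = 4.95 − 2X.
y_i = n_i/n_T, p_i = y_i·P. Kp = p_C / (p_B p_A^2).
This yields a degree-3 equation in X; solving on (0,1), X = 0.447.

X = 0.447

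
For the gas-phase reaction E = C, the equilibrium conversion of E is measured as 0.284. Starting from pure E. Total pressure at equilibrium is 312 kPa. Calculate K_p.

K_p = 0.397

Let X = conversion of E (basis 1 mol E); extent of reaction ξ = X.
Moles: n_E = 1 − X; n_C = X.
n_T stays at 1 (no change in mole number).
At X = 0.284: n_E = 0.716, n_C = 0.284, n_T = 1.
p_i = (n_i/n_T)·P. K_p = p_C / (p_E) = 0.397.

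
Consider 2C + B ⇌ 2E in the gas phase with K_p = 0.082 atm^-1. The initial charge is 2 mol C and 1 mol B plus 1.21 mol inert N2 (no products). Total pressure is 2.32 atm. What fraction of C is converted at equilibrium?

X = 0.165

Take 2 mol C as basis and let X be its fractional conversion, so ξ = X.
At extent ξ: n_C = 2 − 2X; n_B = 1 − X; n_E = 2X; n_I = 1.21 (inert).
Total moles n_T = 4.21 − X.
y_i = n_i/n_T, p_i = y_i·P. K_p = p_E^2 / (p_C^2 p_B).
Setting this equal to 0.082 atm^-1 and taking the physical root (0 < X < 1) gives X = 0.165.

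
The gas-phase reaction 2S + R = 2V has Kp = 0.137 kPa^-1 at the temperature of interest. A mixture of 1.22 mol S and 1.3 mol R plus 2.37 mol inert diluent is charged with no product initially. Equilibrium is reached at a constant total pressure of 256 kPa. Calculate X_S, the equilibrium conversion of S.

X = 0.722

Basis: 1.22 mol S initially; let X = conversion of S. Extent ξ = 0.61X.
At extent ξ: n_S = 1.22 − 1.22X; n_R = 1.3 − 0.61X; n_V = 1.22X; n_I = 2.37 (inert).
Total moles n_T = 4.89 − 0.61X.
With p_i = (n_i/n_T)P, Kp = p_V^2 / (p_S^2 p_R).
This yields a degree-3 equation in X; solving on (0,1), X = 0.722.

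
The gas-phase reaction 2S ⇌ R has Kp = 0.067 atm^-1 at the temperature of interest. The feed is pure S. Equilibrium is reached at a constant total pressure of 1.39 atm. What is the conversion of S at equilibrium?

Basis: 1 mol S initially; let X = conversion of S. Extent ξ = 0.5X.
Moles: n_S = 1 − X; n_R = 0.5X.
n_T = Σnᵢ = 1 − 0.5X.
Mole fractions y_i = n_i/n_T; Kp = p_R / (p_S^2) with p_i = y_i·P.
Setting this equal to 0.067 atm^-1 and taking the physical root (0 < X < 1) gives X = 0.146.

X = 0.146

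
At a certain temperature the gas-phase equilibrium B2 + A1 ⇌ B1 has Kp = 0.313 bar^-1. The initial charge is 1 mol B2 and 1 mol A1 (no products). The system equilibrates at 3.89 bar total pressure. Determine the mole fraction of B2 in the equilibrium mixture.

y_B2 = 0.402

Take 1 mol B2 as basis and let X be its fractional conversion, so ξ = X.
Species balance: n_B2 = 1 − X; n_A1 = 1 − X; n_B1 = X.
Total moles n_T = 2 − X.
y_i = n_i/n_T, p_i = y_i·P. Kp = p_B1 / (p_B2 p_A1).
This yields a degree-2 equation in X; solving on (0,1), X = 0.328.
Then n_B2 = 0.672, n_T = 1.67, so y_B2 = 0.402.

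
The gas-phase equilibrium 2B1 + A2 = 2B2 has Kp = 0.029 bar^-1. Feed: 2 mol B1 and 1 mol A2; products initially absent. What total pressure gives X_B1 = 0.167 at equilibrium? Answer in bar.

Let X = conversion of B1 (basis 2 mol B1); extent of reaction ξ = X.
At extent ξ: n_B1 = 2 − 2X; n_A2 = 1 − X; n_B2 = 2X.
n_T = Σnᵢ = 3 − X.
Kp = p_B2^2 / (p_B1^2 p_A2) with p_i = (n_i/n_T)·P.
At X = 0.167: the mole-fraction product g(X) = Π y_i^ν_i = 0.1367. Since Kp = g(X)·P^{-1}, P = (g/Kp)^(1/1) = (0.1367/0.029)^(1/1) = 4.71 bar.

P = 4.71 bar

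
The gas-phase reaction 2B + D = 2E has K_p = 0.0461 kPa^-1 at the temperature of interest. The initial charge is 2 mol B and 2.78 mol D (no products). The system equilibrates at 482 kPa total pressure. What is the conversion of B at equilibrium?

Take 2 mol B as basis and let X be its fractional conversion, so ξ = X.
At extent ξ: n_B = 2 − 2X; n_D = 2.78 − X; n_E = 2X.
Total moles n_T = 4.78 − X.
With p_i = (n_i/n_T)P, K_p = p_E^2 / (p_B^2 p_D).
Equating to 0.0461 kPa^-1 and solving on 0 < X < 1: X = 0.769.

X = 0.769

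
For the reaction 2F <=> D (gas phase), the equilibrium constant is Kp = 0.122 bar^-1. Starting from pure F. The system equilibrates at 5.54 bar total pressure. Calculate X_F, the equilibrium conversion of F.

Take 1 mol F as basis and let X be its fractional conversion, so ξ = 0.5X.
Species balance: n_F = 1 − X; n_D = 0.5X.
n_T = Σnᵢ = 1 − 0.5X.
y_i = n_i/n_T, p_i = y_i·P. Kp = p_D / (p_F^2).
Substituting and setting equal to 0.122 bar^-1 gives a polynomial in X; the root in (0,1) is X = 0.480.

X = 0.480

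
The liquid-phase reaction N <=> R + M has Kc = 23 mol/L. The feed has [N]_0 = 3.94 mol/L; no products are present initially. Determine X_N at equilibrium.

Let X = conversion of N; extent ξ = 3.94·X mol/L.
Concentrations: [N] = 3.94 − 3.94X; [R] = 3.94X; [M] = 3.94X.
Kc = [R] [M] / ([N]).
Solving Kc = 23 for X ∈ (0,1): X = 0.870.

X = 0.870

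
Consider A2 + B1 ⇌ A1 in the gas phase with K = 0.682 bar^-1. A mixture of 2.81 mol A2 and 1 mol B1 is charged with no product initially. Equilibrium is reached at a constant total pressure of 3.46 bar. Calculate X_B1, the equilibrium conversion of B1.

X = 0.618

Take 1 mol B1 as basis and let X be its fractional conversion, so ξ = X.
Species balance: n_A2 = 2.81 − X; n_B1 = 1 − X; n_A1 = X.
Summing: n_T = 3.81 − X.
Mole fractions y_i = n_i/n_T; K = p_A1 / (p_A2 p_B1) with p_i = y_i·P.
This yields a degree-2 equation in X; solving on (0,1), X = 0.618.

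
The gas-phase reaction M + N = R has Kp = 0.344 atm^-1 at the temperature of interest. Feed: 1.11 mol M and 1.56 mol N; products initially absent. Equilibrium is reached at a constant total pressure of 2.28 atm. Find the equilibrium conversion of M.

Basis: 1.11 mol M initially; let X = conversion of M. Extent ξ = 1.11X.
Moles: n_M = 1.11 − 1.11X; n_N = 1.56 − 1.11X; n_R = 1.11X.
n_T = Σnᵢ = 2.67 − 1.11X.
With p_i = (n_i/n_T)P, Kp = p_R / (p_M p_N).
Equating to 0.344 atm^-1 and solving on 0 < X < 1: X = 0.292.

X = 0.292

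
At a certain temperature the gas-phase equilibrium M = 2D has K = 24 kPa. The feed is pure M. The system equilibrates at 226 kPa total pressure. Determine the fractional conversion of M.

Basis: 1 mol M initially; let X = conversion of M. Extent ξ = X.
At extent ξ: n_M = 1 − X; n_D = 2X.
n_T = Σnᵢ = 1 + X.
y_i = n_i/n_T, p_i = y_i·P. K = p_D^2 / (p_M).
Substituting and setting equal to 24 kPa gives a polynomial in X; the root in (0,1) is X = 0.161.

X = 0.161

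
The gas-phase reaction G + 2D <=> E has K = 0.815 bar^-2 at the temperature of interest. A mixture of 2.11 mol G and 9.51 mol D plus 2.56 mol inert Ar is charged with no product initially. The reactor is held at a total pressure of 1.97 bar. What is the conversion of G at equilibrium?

X = 0.539

Let X = conversion of G (basis 2.11 mol G); extent of reaction ξ = 2.11X.
At extent ξ: n_G = 2.11 − 2.11X; n_D = 9.51 − 4.22X; n_E = 2.11X; n_I = 2.56 (inert).
Total moles n_T = 14.2 − 4.22X.
y_i = n_i/n_T, p_i = y_i·P. K = p_E / (p_G p_D^2).
Setting this equal to 0.815 bar^-2 and taking the physical root (0 < X < 1) gives X = 0.539.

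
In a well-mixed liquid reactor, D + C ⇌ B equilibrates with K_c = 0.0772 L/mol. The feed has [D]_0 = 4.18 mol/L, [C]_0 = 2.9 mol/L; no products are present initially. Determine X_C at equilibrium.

Let X = conversion of C; extent ξ = 2.9·X mol/L.
Concentrations: [D] = 4.18 − 2.9X; [C] = 2.9 − 2.9X; [B] = 2.9X.
K_c = [B] / ([D] [C]).
Setting equal to 0.0772 and solving for X on (0,1) gives X = 0.215.

X = 0.215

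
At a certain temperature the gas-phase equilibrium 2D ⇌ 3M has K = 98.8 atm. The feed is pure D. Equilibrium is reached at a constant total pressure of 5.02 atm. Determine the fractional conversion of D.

Let X = conversion of D (basis 1 mol D); extent of reaction ξ = 0.5X.
Mole table: n_D = 1 − X; n_M = 1.5X.
Total moles n_T = 1 + 0.5X.
y_i = n_i/n_T, p_i = y_i·P. K = p_M^3 / (p_D^2).
Substituting and setting equal to 98.8 atm gives a polynomial in X; the root in (0,1) is X = 0.765.

X = 0.765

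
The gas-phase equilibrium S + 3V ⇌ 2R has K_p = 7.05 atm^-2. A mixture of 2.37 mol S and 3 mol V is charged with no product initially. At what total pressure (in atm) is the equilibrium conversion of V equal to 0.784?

P = 3.42 atm

Let X = conversion of V (basis 3 mol V); extent of reaction ξ = X.
Moles: n_S = 2.37 − X; n_V = 3 − 3X; n_R = 2X.
n_T = Σnᵢ = 5.37 − 2X.
K_p = p_R^2 / (p_S p_V^3) with p_i = (n_i/n_T)·P.
At X = 0.784: the mole-fraction product g(X) = Π y_i^ν_i = 82.35. Since K_p = g(X)·P^{-2}, P = (g/K_p)^(1/2) = (82.35/7.05)^(1/2) = 3.42 atm.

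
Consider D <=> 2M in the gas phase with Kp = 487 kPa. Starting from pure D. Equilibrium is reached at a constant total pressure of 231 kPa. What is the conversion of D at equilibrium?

Basis: 1 mol D initially; let X = conversion of D. Extent ξ = X.
Mole table: n_D = 1 − X; n_M = 2X.
Total moles n_T = 1 + X.
Mole fractions y_i = n_i/n_T; Kp = p_M^2 / (p_D) with p_i = y_i·P.
Substituting and setting equal to 487 kPa gives a polynomial in X; the root in (0,1) is X = 0.587.

X = 0.587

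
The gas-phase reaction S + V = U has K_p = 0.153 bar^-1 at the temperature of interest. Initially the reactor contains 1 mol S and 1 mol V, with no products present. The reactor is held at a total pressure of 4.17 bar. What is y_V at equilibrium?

y_V = 0.439

Take 1 mol S as basis and let X be its fractional conversion, so ξ = X.
Moles: n_S = 1 − X; n_V = 1 − X; n_U = X.
Total moles n_T = 2 − X.
y_i = n_i/n_T, p_i = y_i·P. K_p = p_U / (p_S p_V).
Equating to 0.153 bar^-1 and solving on 0 < X < 1: X = 0.219.
Then n_V = 0.781, n_T = 1.78, so y_V = 0.439.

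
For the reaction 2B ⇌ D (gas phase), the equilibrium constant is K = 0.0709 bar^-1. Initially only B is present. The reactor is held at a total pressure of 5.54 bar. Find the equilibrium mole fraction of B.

Let X = conversion of B (basis 1 mol B); extent of reaction ξ = 0.5X.
Mole table: n_B = 1 − X; n_D = 0.5X.
Summing: n_T = 1 − 0.5X.
With p_i = (n_i/n_T)P, K = p_D / (p_B^2).
Setting this equal to 0.0709 bar^-1 and taking the physical root (0 < X < 1) gives X = 0.376.
Then n_B = 0.624, n_T = 0.812, so y_B = 0.768.

y_B = 0.768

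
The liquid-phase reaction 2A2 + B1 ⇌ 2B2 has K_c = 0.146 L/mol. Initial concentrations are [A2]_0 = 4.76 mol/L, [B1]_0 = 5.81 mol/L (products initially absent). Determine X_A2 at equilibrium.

Let X = conversion of A2; extent ξ = 4.76X/2 mol/L.
Concentrations: [A2] = 4.76 − 4.76X; [B1] = 5.81 − 2.38X; [B2] = 4.76X.
K_c = [B2]^2 / ([A2]^2 [B1]).
Solving K_c = 0.146 for X ∈ (0,1): X = 0.454.

X = 0.454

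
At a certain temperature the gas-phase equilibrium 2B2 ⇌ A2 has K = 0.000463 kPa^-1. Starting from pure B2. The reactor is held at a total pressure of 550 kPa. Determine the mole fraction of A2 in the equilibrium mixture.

Let X = conversion of B2 (basis 1 mol B2); extent of reaction ξ = 0.5X.
At extent ξ: n_B2 = 1 − X; n_A2 = 0.5X.
Total moles n_T = 1 − 0.5X.
Mole fractions y_i = n_i/n_T; K = p_A2 / (p_B2^2) with p_i = y_i·P.
Substituting and setting equal to 0.000463 kPa^-1 gives a polynomial in X; the root in (0,1) is X = 0.296.
Then n_A2 = 0.148, n_T = 0.852, so y_A2 = 0.174.

y_A2 = 0.174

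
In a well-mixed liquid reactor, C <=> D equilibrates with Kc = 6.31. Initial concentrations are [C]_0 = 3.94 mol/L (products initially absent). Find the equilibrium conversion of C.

X = 0.863

Let X = conversion of C; extent ξ = 3.94·X mol/L.
Concentrations: [C] = 3.94 − 3.94X; [D] = 3.94X.
Kc = [D] / ([C]).
This equals 6.31 at X = 0.863 (the root in 0 < X < 1).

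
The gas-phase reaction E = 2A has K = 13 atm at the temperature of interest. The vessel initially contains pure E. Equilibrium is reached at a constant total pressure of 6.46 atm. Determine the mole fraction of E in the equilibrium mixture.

Let X = conversion of E (basis 1 mol E); extent of reaction ξ = X.
Species balance: n_E = 1 − X; n_A = 2X.
Summing: n_T = 1 + X.
With p_i = (n_i/n_T)P, K = p_A^2 / (p_E).
Equating to 13 atm and solving on 0 < X < 1: X = 0.579.
Then n_E = 0.421, n_T = 1.58, so y_E = 0.267.

y_E = 0.267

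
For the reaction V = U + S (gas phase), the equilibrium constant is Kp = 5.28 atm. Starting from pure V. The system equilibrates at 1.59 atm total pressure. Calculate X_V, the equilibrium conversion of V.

X = 0.877

Basis: 1 mol V initially; let X = conversion of V. Extent ξ = X.
At extent ξ: n_V = 1 − X; n_U = X; n_S = X.
n_T = Σnᵢ = 1 + X.
With p_i = (n_i/n_T)P, Kp = p_U p_S / (p_V).
Setting this equal to 5.28 atm and taking the physical root (0 < X < 1) gives X = 0.877.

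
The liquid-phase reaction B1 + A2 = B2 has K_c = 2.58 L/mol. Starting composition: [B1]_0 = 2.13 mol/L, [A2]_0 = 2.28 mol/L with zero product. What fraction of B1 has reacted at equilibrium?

X = 0.681

Let X = conversion of B1; extent ξ = 2.13·X mol/L.
Concentrations: [B1] = 2.13 − 2.13X; [A2] = 2.28 − 2.13X; [B2] = 2.13X.
K_c = [B2] / ([B1] [A2]).
This equals 2.58 at X = 0.681 (the root in 0 < X < 1).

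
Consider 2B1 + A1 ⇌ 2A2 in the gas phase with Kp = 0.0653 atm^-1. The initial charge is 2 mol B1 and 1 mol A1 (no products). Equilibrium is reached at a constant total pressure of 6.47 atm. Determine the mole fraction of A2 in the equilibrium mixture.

Take 2 mol B1 as basis and let X be its fractional conversion, so ξ = X.
Mole table: n_B1 = 2 − 2X; n_A1 = 1 − X; n_A2 = 2X.
Total moles n_T = 3 − X.
Mole fractions y_i = n_i/n_T; Kp = p_A2^2 / (p_B1^2 p_A1) with p_i = y_i·P.
This yields a degree-3 equation in X; solving on (0,1), X = 0.253.
Then n_A2 = 0.506, n_T = 2.75, so y_A2 = 0.184.

y_A2 = 0.184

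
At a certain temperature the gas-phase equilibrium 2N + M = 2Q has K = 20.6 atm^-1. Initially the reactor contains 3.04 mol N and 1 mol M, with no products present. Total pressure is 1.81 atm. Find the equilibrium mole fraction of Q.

y_Q = 0.539

Take 1 mol M as basis and let X be its fractional conversion, so ξ = X.
Species balance: n_N = 3.04 − 2X; n_M = 1 − X; n_Q = 2X.
Total moles n_T = 4.04 − X.
y_i = n_i/n_T, p_i = y_i·P. K = p_Q^2 / (p_N^2 p_M).
Equating to 20.6 atm^-1 and solving on 0 < X < 1: X = 0.857.
Then n_Q = 1.71, n_T = 3.18, so y_Q = 0.539.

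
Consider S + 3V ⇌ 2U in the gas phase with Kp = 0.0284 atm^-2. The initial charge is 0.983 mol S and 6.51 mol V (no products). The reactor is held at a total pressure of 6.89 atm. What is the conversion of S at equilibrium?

Let X = conversion of S (basis 0.983 mol S); extent of reaction ξ = 0.983X.
Species balance: n_S = 0.983 − 0.983X; n_V = 6.51 − 2.95X; n_U = 1.97X.
n_T = Σnᵢ = 7.49 − 1.97X.
Mole fractions y_i = n_i/n_T; Kp = p_U^2 / (p_S p_V^3) with p_i = y_i·P.
Equating to 0.0284 atm^-2 and solving on 0 < X < 1: X = 0.603.

X = 0.603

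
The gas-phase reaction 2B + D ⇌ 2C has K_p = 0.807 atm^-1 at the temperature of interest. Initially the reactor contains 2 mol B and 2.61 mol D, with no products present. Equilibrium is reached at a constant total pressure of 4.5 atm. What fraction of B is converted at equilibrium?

X = 0.575

Take 2 mol B as basis and let X be its fractional conversion, so ξ = X.
Mole table: n_B = 2 − 2X; n_D = 2.61 − X; n_C = 2X.
Total moles n_T = 4.61 − X.
y_i = n_i/n_T, p_i = y_i·P. K_p = p_C^2 / (p_B^2 p_D).
Substituting and setting equal to 0.807 atm^-1 gives a polynomial in X; the root in (0,1) is X = 0.575.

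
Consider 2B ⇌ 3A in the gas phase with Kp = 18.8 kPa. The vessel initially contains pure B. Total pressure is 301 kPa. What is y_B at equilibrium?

y_B = 0.690

Take 1 mol B as basis and let X be its fractional conversion, so ξ = 0.5X.
Moles: n_B = 1 − X; n_A = 1.5X.
n_T = Σnᵢ = 1 + 0.5X.
y_i = n_i/n_T, p_i = y_i·P. Kp = p_A^3 / (p_B^2).
Substituting and setting equal to 18.8 kPa gives a polynomial in X; the root in (0,1) is X = 0.230.
Then n_B = 0.77, n_T = 1.12, so y_B = 0.690.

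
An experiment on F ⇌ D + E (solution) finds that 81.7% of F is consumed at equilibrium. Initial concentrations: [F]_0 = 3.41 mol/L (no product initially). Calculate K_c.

K_c = 12.4 mol/L

Let X = conversion of F.
Concentrations: [F] = 3.41 − 3.41X; [D] = 3.41X; [E] = 3.41X.
At X = 0.817: [F] = 0.624, [D] = 2.79, [E] = 2.79.
K_c = [D] [E] / ([F]) = 12.4 mol/L.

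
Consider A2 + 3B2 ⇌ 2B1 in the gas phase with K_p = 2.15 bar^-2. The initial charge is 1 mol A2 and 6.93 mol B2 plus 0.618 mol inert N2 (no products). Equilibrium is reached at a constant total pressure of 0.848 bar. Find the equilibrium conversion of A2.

X = 0.610

Take 1 mol A2 as basis and let X be its fractional conversion, so ξ = X.
Moles: n_A2 = 1 − X; n_B2 = 6.93 − 3X; n_B1 = 2X; n_I = 0.618 (inert).
Total moles n_T = 8.55 − 2X.
Mole fractions y_i = n_i/n_T; K_p = p_B1^2 / (p_A2 p_B2^3) with p_i = y_i·P.
This yields a degree-4 equation in X; solving on (0,1), X = 0.610.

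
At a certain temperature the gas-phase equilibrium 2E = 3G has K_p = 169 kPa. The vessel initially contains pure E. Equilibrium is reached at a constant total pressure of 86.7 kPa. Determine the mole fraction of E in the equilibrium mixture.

Let X = conversion of E (basis 1 mol E); extent of reaction ξ = 0.5X.
At extent ξ: n_E = 1 − X; n_G = 1.5X.
Total moles n_T = 1 + 0.5X.
Mole fractions y_i = n_i/n_T; K_p = p_G^3 / (p_E^2) with p_i = y_i·P.
Equating to 169 kPa and solving on 0 < X < 1: X = 0.538.
Then n_E = 0.462, n_T = 1.27, so y_E = 0.364.

y_E = 0.364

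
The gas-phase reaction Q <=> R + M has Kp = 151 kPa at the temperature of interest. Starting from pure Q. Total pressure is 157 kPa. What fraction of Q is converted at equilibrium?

Take 1 mol Q as basis and let X be its fractional conversion, so ξ = X.
Species balance: n_Q = 1 − X; n_R = X; n_M = X.
Total moles n_T = 1 + X.
With p_i = (n_i/n_T)P, Kp = p_R p_M / (p_Q).
Substituting and setting equal to 151 kPa gives a polynomial in X; the root in (0,1) is X = 0.700.

X = 0.700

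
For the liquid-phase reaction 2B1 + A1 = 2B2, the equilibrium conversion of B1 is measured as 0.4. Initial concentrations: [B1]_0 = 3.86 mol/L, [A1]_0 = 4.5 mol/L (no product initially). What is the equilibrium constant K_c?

K_c = 0.119 L/mol

Let X = conversion of B1.
Concentrations: [B1] = 3.86 − 3.86X; [A1] = 4.5 − 1.93X; [B2] = 3.86X.
At X = 0.4: [B1] = 2.32, [A1] = 3.73, [B2] = 1.54.
K_c = [B2]^2 / ([B1]^2 [A1]) = 0.119 L/mol.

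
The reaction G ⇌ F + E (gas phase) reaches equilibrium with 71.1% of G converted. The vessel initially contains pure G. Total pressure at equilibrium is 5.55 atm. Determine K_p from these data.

K_p = 5.67 atm

Take 1 mol G as basis and let X be its fractional conversion, so ξ = X.
Moles: n_G = 1 − X; n_F = X; n_E = X.
n_T = Σnᵢ = 1 + X.
At X = 0.711: n_G = 0.289, n_F = 0.711, n_E = 0.711, n_T = 1.71.
p_i = (n_i/n_T)·P. K_p = p_F p_E / (p_G) = 5.67 atm.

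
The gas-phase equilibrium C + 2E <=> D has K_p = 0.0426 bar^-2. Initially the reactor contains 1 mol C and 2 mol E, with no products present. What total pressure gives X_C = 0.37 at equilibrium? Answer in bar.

P = 6.66 bar

Take 1 mol C as basis and let X be its fractional conversion, so ξ = X.
At extent ξ: n_C = 1 − X; n_E = 2 − 2X; n_D = X.
Total moles n_T = 3 − 2X.
K_p = p_D / (p_C p_E^2) with p_i = (n_i/n_T)·P.
At X = 0.37: the mole-fraction product g(X) = Π y_i^ν_i = 1.889. Since K_p = g(X)·P^{-2}, P = (g/K_p)^(1/2) = (1.889/0.0426)^(1/2) = 6.66 bar.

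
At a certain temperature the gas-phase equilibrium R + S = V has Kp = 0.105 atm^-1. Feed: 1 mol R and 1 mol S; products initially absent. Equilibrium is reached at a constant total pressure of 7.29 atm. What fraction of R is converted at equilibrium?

Basis: 1 mol R initially; let X = conversion of R. Extent ξ = X.
Moles: n_R = 1 − X; n_S = 1 − X; n_V = X.
Summing: n_T = 2 − X.
y_i = n_i/n_T, p_i = y_i·P. Kp = p_V / (p_R p_S).
This yields a degree-2 equation in X; solving on (0,1), X = 0.247.

X = 0.247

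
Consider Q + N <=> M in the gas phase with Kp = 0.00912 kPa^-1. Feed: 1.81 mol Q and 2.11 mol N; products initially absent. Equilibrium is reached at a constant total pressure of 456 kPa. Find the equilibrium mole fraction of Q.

y_Q = 0.255

Take 1.81 mol Q as basis and let X be its fractional conversion, so ξ = 1.81X.
Moles: n_Q = 1.81 − 1.81X; n_N = 2.11 − 1.81X; n_M = 1.81X.
Total moles n_T = 3.92 − 1.81X.
y_i = n_i/n_T, p_i = y_i·P. Kp = p_M / (p_Q p_N).
Setting this equal to 0.00912 kPa^-1 and taking the physical root (0 < X < 1) gives X = 0.600.
Then n_Q = 0.723, n_T = 2.83, so y_Q = 0.255.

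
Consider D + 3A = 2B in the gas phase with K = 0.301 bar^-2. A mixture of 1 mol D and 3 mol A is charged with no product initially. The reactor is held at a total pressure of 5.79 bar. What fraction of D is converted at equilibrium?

X = 0.558

Take 1 mol D as basis and let X be its fractional conversion, so ξ = X.
Mole table: n_D = 1 − X; n_A = 3 − 3X; n_B = 2X.
Summing: n_T = 4 − 2X.
y_i = n_i/n_T, p_i = y_i·P. K = p_B^2 / (p_D p_A^3).
Setting this equal to 0.301 bar^-2 and taking the physical root (0 < X < 1) gives X = 0.558.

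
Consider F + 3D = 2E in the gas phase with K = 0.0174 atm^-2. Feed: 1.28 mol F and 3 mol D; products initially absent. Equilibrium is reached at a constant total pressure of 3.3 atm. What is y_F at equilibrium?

y_F = 0.277

Let X = conversion of D (basis 3 mol D); extent of reaction ξ = X.
At extent ξ: n_F = 1.28 − X; n_D = 3 − 3X; n_E = 2X.
Total moles n_T = 4.28 − 2X.
Mole fractions y_i = n_i/n_T; K = p_E^2 / (p_F p_D^3) with p_i = y_i·P.
This yields a degree-4 equation in X; solving on (0,1), X = 0.212.
Then n_F = 1.07, n_T = 3.86, so y_F = 0.277.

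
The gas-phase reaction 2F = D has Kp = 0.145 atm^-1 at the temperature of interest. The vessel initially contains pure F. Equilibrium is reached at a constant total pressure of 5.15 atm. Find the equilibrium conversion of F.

X = 0.499

Basis: 1 mol F initially; let X = conversion of F. Extent ξ = 0.5X.
Mole table: n_F = 1 − X; n_D = 0.5X.
n_T = Σnᵢ = 1 − 0.5X.
y_i = n_i/n_T, p_i = y_i·P. Kp = p_D / (p_F^2).
This yields a degree-2 equation in X; solving on (0,1), X = 0.499.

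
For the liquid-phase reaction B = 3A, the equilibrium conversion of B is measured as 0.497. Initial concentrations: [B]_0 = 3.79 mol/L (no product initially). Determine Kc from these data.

Let X = conversion of B.
Concentrations: [B] = 3.79 − 3.79X; [A] = 11.4X.
At X = 0.497: [B] = 1.91, [A] = 5.65.
Kc = [A]^3 / ([B]) = 94.7 (mol/L)^2.

Kc = 94.7 (mol/L)^2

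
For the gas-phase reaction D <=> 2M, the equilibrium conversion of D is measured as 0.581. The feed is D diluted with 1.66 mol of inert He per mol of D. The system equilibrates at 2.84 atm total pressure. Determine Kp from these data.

Kp = 2.82 atm

Let X = conversion of D (basis 1 mol D); extent of reaction ξ = X.
Moles: n_D = 1 − X; n_M = 2X; n_I = 1.66 (inert).
Total moles n_T = 2.66 + X.
At X = 0.581: n_D = 0.419, n_M = 1.16, n_T = 3.24.
p_i = (n_i/n_T)·P. Kp = p_M^2 / (p_D) = 2.82 atm.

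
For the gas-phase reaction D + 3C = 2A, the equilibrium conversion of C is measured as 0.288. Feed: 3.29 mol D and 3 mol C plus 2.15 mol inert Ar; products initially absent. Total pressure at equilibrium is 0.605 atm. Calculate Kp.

Let X = conversion of C (basis 3 mol C); extent of reaction ξ = X.
At extent ξ: n_D = 3.29 − X; n_C = 3 − 3X; n_A = 2X; n_I = 2.15 (inert).
Total moles n_T = 8.44 − 2X.
At X = 0.288: n_D = 3, n_C = 2.14, n_A = 0.576, n_T = 7.86.
p_i = (n_i/n_T)·P. Kp = p_A^2 / (p_D p_C^3) = 1.92 atm^-2.

Kp = 1.92 atm^-2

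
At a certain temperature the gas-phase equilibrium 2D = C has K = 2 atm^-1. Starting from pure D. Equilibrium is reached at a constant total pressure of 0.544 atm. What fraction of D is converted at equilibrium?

X = 0.568

Basis: 1 mol D initially; let X = conversion of D. Extent ξ = 0.5X.
At extent ξ: n_D = 1 − X; n_C = 0.5X.
Total moles n_T = 1 − 0.5X.
With p_i = (n_i/n_T)P, K = p_C / (p_D^2).
Setting this equal to 2 atm^-1 and taking the physical root (0 < X < 1) gives X = 0.568.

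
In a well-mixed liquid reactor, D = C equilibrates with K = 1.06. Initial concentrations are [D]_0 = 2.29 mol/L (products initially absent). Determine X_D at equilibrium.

X = 0.515

Let X = conversion of D; extent ξ = 2.29·X mol/L.
Concentrations: [D] = 2.29 − 2.29X; [C] = 2.29X.
K = [C] / ([D]).
Solving K = 1.06 for X ∈ (0,1): X = 0.515.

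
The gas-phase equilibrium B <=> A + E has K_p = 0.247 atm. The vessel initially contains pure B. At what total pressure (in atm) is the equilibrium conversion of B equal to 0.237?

P = 4.15 atm

Basis: 1 mol B initially; let X = conversion of B. Extent ξ = X.
Species balance: n_B = 1 − X; n_A = X; n_E = X.
Summing: n_T = 1 + X.
K_p = p_A p_E / (p_B) with p_i = (n_i/n_T)·P.
At X = 0.237: the mole-fraction product g(X) = Π y_i^ν_i = 0.05951. Since K_p = g(X)·P^{1}, P = (K_p/g)^(1/1) = (0.247/0.05951)^(1/1) = 4.15 atm.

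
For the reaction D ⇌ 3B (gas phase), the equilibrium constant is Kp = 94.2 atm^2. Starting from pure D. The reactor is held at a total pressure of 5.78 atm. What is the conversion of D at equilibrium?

Let X = conversion of D (basis 1 mol D); extent of reaction ξ = X.
Species balance: n_D = 1 − X; n_B = 3X.
Summing: n_T = 1 + 2X.
With p_i = (n_i/n_T)P, Kp = p_B^3 / (p_D).
This yields a degree-3 equation in X; solving on (0,1), X = 0.588.

X = 0.588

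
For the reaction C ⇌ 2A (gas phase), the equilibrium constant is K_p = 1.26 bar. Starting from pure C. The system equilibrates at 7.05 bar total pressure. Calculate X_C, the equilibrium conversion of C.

X = 0.207

Basis: 1 mol C initially; let X = conversion of C. Extent ξ = X.
Moles: n_C = 1 − X; n_A = 2X.
Summing: n_T = 1 + X.
y_i = n_i/n_T, p_i = y_i·P. K_p = p_A^2 / (p_C).
Setting this equal to 1.26 bar and taking the physical root (0 < X < 1) gives X = 0.207.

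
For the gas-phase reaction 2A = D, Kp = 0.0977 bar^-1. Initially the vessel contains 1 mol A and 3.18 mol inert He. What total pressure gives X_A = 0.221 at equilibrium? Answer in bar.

P = 7.58 bar

Let X = conversion of A (basis 1 mol A); extent of reaction ξ = 0.5X.
Species balance: n_A = 1 − X; n_D = 0.5X; n_I = 3.18 (inert).
Summing: n_T = 4.18 − 0.5X.
Kp = p_D / (p_A^2) with p_i = (n_i/n_T)·P.
At X = 0.221: the mole-fraction product g(X) = Π y_i^ν_i = 0.741. Since Kp = g(X)·P^{-1}, P = (g/Kp)^(1/1) = (0.741/0.0977)^(1/1) = 7.58 bar.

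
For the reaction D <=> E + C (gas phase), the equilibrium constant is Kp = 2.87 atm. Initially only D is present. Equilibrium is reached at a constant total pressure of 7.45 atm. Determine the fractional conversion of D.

Let X = conversion of D (basis 1 mol D); extent of reaction ξ = X.
Moles: n_D = 1 − X; n_E = X; n_C = X.
Summing: n_T = 1 + X.
With p_i = (n_i/n_T)P, Kp = p_E p_C / (p_D).
Setting this equal to 2.87 atm and taking the physical root (0 < X < 1) gives X = 0.527.

X = 0.527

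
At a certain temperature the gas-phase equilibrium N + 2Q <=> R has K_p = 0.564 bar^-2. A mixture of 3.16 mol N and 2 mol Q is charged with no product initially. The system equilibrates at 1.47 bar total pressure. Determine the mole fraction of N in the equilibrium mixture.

y_N = 0.628

Basis: 2 mol Q initially; let X = conversion of Q. Extent ξ = X.
Mole table: n_N = 3.16 − X; n_Q = 2 − 2X; n_R = X.
Total moles n_T = 5.16 − 2X.
With p_i = (n_i/n_T)P, K_p = p_R / (p_N p_Q^2).
Substituting and setting equal to 0.564 bar^-2 gives a polynomial in X; the root in (0,1) is X = 0.316.
Then n_N = 2.84, n_T = 4.53, so y_N = 0.628.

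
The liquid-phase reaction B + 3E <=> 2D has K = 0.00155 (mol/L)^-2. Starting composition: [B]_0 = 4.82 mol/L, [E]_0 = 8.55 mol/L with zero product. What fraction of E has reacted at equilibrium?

X = 0.235

Let X = conversion of E; extent ξ = 8.55X/3 mol/L.
Concentrations: [B] = 4.82 − 2.85X; [E] = 8.55 − 8.55X; [D] = 5.7X.
K = [D]^2 / ([B] [E]^3).
Solving K = 0.00155 for X ∈ (0,1): X = 0.235.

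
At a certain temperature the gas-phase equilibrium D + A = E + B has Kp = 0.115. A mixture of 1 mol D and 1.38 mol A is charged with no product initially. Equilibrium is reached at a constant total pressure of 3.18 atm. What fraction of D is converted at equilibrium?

Let X = conversion of D (basis 1 mol D); extent of reaction ξ = X.
Mole table: n_D = 1 − X; n_A = 1.38 − X; n_E = X; n_B = X.
n_T stays at 2.38 (no change in mole number).
With p_i = (n_i/n_T)P, Kp = p_E p_B / (p_D p_A).
Substituting and setting equal to 0.115 gives a polynomial in X; the root in (0,1) is X = 0.296.

X = 0.296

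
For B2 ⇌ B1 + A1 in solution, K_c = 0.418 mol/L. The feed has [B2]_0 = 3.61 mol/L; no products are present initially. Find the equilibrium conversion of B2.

X = 0.287

Let X = conversion of B2; extent ξ = 3.61·X mol/L.
Concentrations: [B2] = 3.61 − 3.61X; [B1] = 3.61X; [A1] = 3.61X.
K_c = [B1] [A1] / ([B2]).
This equals 0.418 at X = 0.287 (the root in 0 < X < 1).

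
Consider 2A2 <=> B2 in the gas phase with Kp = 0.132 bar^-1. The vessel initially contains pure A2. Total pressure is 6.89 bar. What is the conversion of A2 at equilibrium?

X = 0.536

Basis: 1 mol A2 initially; let X = conversion of A2. Extent ξ = 0.5X.
Mole table: n_A2 = 1 − X; n_B2 = 0.5X.
Summing: n_T = 1 − 0.5X.
Mole fractions y_i = n_i/n_T; Kp = p_B2 / (p_A2^2) with p_i = y_i·P.
Setting this equal to 0.132 bar^-1 and taking the physical root (0 < X < 1) gives X = 0.536.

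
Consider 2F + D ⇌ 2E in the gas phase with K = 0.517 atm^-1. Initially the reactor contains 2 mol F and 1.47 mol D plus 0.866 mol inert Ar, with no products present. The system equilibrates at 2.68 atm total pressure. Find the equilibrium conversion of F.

X = 0.382

Basis: 2 mol F initially; let X = conversion of F. Extent ξ = X.
Mole table: n_F = 2 − 2X; n_D = 1.47 − X; n_E = 2X; n_I = 0.866 (inert).
Total moles n_T = 4.34 − X.
y_i = n_i/n_T, p_i = y_i·P. K = p_E^2 / (p_F^2 p_D).
Equating to 0.517 atm^-1 and solving on 0 < X < 1: X = 0.382.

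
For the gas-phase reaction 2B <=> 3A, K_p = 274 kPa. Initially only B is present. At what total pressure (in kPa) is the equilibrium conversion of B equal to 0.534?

P = 147 kPa

Basis: 1 mol B initially; let X = conversion of B. Extent ξ = 0.5X.
Moles: n_B = 1 − X; n_A = 1.5X.
n_T = Σnᵢ = 1 + 0.5X.
K_p = p_A^3 / (p_B^2) with p_i = (n_i/n_T)·P.
At X = 0.534: the mole-fraction product g(X) = Π y_i^ν_i = 1.868. Since K_p = g(X)·P^{1}, P = (K_p/g)^(1/1) = (274/1.868)^(1/1) = 147 kPa.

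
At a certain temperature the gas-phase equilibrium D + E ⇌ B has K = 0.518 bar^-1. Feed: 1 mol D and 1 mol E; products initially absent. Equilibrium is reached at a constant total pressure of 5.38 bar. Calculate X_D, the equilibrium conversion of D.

X = 0.486

Basis: 1 mol D initially; let X = conversion of D. Extent ξ = X.
Mole table: n_D = 1 − X; n_E = 1 − X; n_B = X.
Summing: n_T = 2 − X.
Mole fractions y_i = n_i/n_T; K = p_B / (p_D p_E) with p_i = y_i·P.
Setting this equal to 0.518 bar^-1 and taking the physical root (0 < X < 1) gives X = 0.486.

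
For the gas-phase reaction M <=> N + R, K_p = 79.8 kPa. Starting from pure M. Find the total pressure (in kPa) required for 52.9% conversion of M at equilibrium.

P = 205 kPa

Take 1 mol M as basis and let X be its fractional conversion, so ξ = X.
At extent ξ: n_M = 1 − X; n_N = X; n_R = X.
n_T = Σnᵢ = 1 + X.
K_p = p_N p_R / (p_M) with p_i = (n_i/n_T)·P.
At X = 0.529: the mole-fraction product g(X) = Π y_i^ν_i = 0.3886. Since K_p = g(X)·P^{1}, P = (K_p/g)^(1/1) = (79.8/0.3886)^(1/1) = 205 kPa.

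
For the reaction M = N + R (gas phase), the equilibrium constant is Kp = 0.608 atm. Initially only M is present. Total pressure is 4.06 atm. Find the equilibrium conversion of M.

X = 0.361

Let X = conversion of M (basis 1 mol M); extent of reaction ξ = X.
Mole table: n_M = 1 − X; n_N = X; n_R = X.
n_T = Σnᵢ = 1 + X.
y_i = n_i/n_T, p_i = y_i·P. Kp = p_N p_R / (p_M).
Substituting and setting equal to 0.608 atm gives a polynomial in X; the root in (0,1) is X = 0.361.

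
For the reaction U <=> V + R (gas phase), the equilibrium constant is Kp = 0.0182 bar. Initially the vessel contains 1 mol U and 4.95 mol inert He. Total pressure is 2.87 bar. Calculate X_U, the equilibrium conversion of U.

X = 0.179

Basis: 1 mol U initially; let X = conversion of U. Extent ξ = X.
At extent ξ: n_U = 1 − X; n_V = X; n_R = X; n_I = 4.95 (inert).
Total moles n_T = 5.95 + X.
Mole fractions y_i = n_i/n_T; Kp = p_V p_R / (p_U) with p_i = y_i·P.
Setting this equal to 0.0182 bar and taking the physical root (0 < X < 1) gives X = 0.179.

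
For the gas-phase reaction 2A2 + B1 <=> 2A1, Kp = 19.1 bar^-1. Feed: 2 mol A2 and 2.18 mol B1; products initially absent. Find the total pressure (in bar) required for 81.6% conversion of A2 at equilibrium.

Take 2 mol A2 as basis and let X be its fractional conversion, so ξ = X.
Mole table: n_A2 = 2 − 2X; n_B1 = 2.18 − X; n_A1 = 2X.
Total moles n_T = 4.18 − X.
Kp = p_A1^2 / (p_A2^2 p_B1) with p_i = (n_i/n_T)·P.
At X = 0.816: the mole-fraction product g(X) = Π y_i^ν_i = 48.5. Since Kp = g(X)·P^{-1}, P = (g/Kp)^(1/1) = (48.5/19.1)^(1/1) = 2.54 bar.

P = 2.54 bar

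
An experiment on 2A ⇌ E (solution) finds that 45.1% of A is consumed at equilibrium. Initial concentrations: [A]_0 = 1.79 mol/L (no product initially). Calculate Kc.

Kc = 0.418 L/mol

Let X = conversion of A.
Concentrations: [A] = 1.79 − 1.79X; [E] = 0.895X.
At X = 0.451: [A] = 0.983, [E] = 0.404.
Kc = [E] / ([A]^2) = 0.418 L/mol.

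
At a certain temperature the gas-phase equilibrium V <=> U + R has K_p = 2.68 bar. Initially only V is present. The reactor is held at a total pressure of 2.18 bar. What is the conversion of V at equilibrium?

Basis: 1 mol V initially; let X = conversion of V. Extent ξ = X.
Mole table: n_V = 1 − X; n_U = X; n_R = X.
Total moles n_T = 1 + X.
y_i = n_i/n_T, p_i = y_i·P. K_p = p_U p_R / (p_V).
Setting this equal to 2.68 bar and taking the physical root (0 < X < 1) gives X = 0.743.

X = 0.743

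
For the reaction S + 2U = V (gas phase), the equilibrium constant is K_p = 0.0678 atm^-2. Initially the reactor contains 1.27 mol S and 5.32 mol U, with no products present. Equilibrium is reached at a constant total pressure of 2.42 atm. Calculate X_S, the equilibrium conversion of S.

Take 1.27 mol S as basis and let X be its fractional conversion, so ξ = 1.27X.
Moles: n_S = 1.27 − 1.27X; n_U = 5.32 − 2.54X; n_V = 1.27X.
Total moles n_T = 6.59 − 2.54X.
y_i = n_i/n_T, p_i = y_i·P. K_p = p_V / (p_S p_U^2).
Substituting and setting equal to 0.0678 atm^-2 gives a polynomial in X; the root in (0,1) is X = 0.199.

X = 0.199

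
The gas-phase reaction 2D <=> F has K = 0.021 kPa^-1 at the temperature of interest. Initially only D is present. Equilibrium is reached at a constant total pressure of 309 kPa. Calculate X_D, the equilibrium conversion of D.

Let X = conversion of D (basis 1 mol D); extent of reaction ξ = 0.5X.
At extent ξ: n_D = 1 − X; n_F = 0.5X.
Summing: n_T = 1 − 0.5X.
y_i = n_i/n_T, p_i = y_i·P. K = p_F / (p_D^2).
Substituting and setting equal to 0.021 kPa^-1 gives a polynomial in X; the root in (0,1) is X = 0.807.

X = 0.807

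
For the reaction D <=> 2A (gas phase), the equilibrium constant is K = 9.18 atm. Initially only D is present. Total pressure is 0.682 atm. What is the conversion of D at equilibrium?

Basis: 1 mol D initially; let X = conversion of D. Extent ξ = X.
At extent ξ: n_D = 1 − X; n_A = 2X.
n_T = Σnᵢ = 1 + X.
y_i = n_i/n_T, p_i = y_i·P. K = p_A^2 / (p_D).
Setting this equal to 9.18 atm and taking the physical root (0 < X < 1) gives X = 0.878.

X = 0.878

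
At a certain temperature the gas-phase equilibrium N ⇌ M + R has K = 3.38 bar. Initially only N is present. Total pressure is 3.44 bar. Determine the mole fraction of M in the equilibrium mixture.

y_M = 0.413

Take 1 mol N as basis and let X be its fractional conversion, so ξ = X.
At extent ξ: n_N = 1 − X; n_M = X; n_R = X.
Summing: n_T = 1 + X.
With p_i = (n_i/n_T)P, K = p_M p_R / (p_N).
This yields a degree-2 equation in X; solving on (0,1), X = 0.704.
Then n_M = 0.704, n_T = 1.7, so y_M = 0.413.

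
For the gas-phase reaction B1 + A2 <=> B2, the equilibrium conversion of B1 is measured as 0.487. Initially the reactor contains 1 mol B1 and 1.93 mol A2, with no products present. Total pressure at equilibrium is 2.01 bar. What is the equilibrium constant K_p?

Take 1 mol B1 as basis and let X be its fractional conversion, so ξ = X.
Moles: n_B1 = 1 − X; n_A2 = 1.93 − X; n_B2 = X.
Total moles n_T = 2.93 − X.
At X = 0.487: n_B1 = 0.513, n_A2 = 1.44, n_B2 = 0.487, n_T = 2.44.
p_i = (n_i/n_T)·P. K_p = p_B2 / (p_B1 p_A2) = 0.8 bar^-1.

K_p = 0.8 bar^-1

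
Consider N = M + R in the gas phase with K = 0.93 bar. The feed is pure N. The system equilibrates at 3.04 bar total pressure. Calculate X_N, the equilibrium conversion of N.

X = 0.484

Take 1 mol N as basis and let X be its fractional conversion, so ξ = X.
Moles: n_N = 1 − X; n_M = X; n_R = X.
Summing: n_T = 1 + X.
y_i = n_i/n_T, p_i = y_i·P. K = p_M p_R / (p_N).
Setting this equal to 0.93 bar and taking the physical root (0 < X < 1) gives X = 0.484.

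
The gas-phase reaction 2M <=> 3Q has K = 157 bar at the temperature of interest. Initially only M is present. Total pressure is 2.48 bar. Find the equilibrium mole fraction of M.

Take 1 mol M as basis and let X be its fractional conversion, so ξ = 0.5X.
Moles: n_M = 1 − X; n_Q = 1.5X.
Summing: n_T = 1 + 0.5X.
y_i = n_i/n_T, p_i = y_i·P. K = p_Q^3 / (p_M^2).
This yields a degree-3 equation in X; solving on (0,1), X = 0.849.
Then n_M = 0.151, n_T = 1.42, so y_M = 0.106.

y_M = 0.106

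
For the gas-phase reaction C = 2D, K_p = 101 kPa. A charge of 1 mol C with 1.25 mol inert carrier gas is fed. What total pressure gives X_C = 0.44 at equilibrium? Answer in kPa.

Let X = conversion of C (basis 1 mol C); extent of reaction ξ = X.
At extent ξ: n_C = 1 − X; n_D = 2X; n_I = 1.25 (inert).
n_T = Σnᵢ = 2.25 + X.
K_p = p_D^2 / (p_C) with p_i = (n_i/n_T)·P.
At X = 0.44: the mole-fraction product g(X) = Π y_i^ν_i = 0.5141. Since K_p = g(X)·P^{1}, P = (K_p/g)^(1/1) = (101/0.5141)^(1/1) = 196 kPa.

P = 196 kPa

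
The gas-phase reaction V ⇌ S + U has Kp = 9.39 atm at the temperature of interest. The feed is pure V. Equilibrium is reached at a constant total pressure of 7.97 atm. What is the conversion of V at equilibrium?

X = 0.735

Basis: 1 mol V initially; let X = conversion of V. Extent ξ = X.
At extent ξ: n_V = 1 − X; n_S = X; n_U = X.
Summing: n_T = 1 + X.
With p_i = (n_i/n_T)P, Kp = p_S p_U / (p_V).
This yields a degree-2 equation in X; solving on (0,1), X = 0.735.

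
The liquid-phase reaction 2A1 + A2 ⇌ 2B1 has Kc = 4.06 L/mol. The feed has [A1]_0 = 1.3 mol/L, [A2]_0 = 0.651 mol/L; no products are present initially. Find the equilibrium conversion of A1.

Let X = conversion of A1; extent ξ = 1.3X/2 mol/L.
Concentrations: [A1] = 1.3 − 1.3X; [A2] = 0.651 − 0.65X; [B1] = 1.3X.
Kc = [B1]^2 / ([A1]^2 [A2]).
This equals 4.06 at X = 0.528 (the root in 0 < X < 1).

X = 0.528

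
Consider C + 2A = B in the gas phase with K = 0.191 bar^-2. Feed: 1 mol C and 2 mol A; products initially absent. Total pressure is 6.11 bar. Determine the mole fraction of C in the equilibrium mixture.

y_C = 0.225

Let X = conversion of C (basis 1 mol C); extent of reaction ξ = X.
Moles: n_C = 1 − X; n_A = 2 − 2X; n_B = X.
n_T = Σnᵢ = 3 − 2X.
With p_i = (n_i/n_T)P, K = p_B / (p_C p_A^2).
This yields a degree-3 equation in X; solving on (0,1), X = 0.591.
Then n_C = 0.409, n_T = 1.82, so y_C = 0.225.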